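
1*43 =43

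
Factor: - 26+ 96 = 70 = 2^1 * 5^1*7^1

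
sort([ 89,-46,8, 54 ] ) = [ - 46,8,54,89]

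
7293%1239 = 1098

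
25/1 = 25 = 25.00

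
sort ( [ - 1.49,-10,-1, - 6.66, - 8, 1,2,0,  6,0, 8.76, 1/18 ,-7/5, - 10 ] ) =[ - 10,-10,-8,-6.66,-1.49,-7/5,-1,0,0, 1/18, 1, 2, 6,8.76 ]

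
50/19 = 2 + 12/19  =  2.63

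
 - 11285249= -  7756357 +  - 3528892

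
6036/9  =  2012/3 = 670.67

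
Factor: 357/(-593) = -3^1*7^1 * 17^1*593^( - 1)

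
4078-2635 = 1443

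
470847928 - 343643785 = 127204143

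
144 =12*12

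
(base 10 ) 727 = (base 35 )kr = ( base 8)1327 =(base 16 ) 2d7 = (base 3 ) 222221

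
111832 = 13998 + 97834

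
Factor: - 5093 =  - 11^1*463^1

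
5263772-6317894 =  - 1054122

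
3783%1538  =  707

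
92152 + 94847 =186999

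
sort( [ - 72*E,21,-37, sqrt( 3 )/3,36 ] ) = [ - 72*E, - 37,sqrt ( 3)/3, 21 , 36 ]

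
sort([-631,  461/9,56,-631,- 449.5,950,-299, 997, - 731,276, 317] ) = [ - 731, - 631,  -  631, - 449.5,-299, 461/9, 56,276,317,950, 997] 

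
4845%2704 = 2141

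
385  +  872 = 1257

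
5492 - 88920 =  - 83428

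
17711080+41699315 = 59410395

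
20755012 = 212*97901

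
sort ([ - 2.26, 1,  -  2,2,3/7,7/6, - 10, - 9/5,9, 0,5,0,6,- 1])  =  [  -  10, - 2.26,-2, - 9/5,-1, 0 , 0, 3/7, 1, 7/6,2,5,6, 9]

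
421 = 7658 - 7237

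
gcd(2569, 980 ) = 7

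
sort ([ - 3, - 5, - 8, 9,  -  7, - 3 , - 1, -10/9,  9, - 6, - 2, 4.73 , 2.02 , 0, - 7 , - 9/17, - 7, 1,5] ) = [ - 8, - 7,-7, - 7, - 6,-5,  -  3, - 3,-2, - 10/9, - 1, - 9/17, 0,1, 2.02,4.73,5,9, 9]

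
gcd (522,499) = 1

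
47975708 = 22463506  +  25512202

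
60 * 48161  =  2889660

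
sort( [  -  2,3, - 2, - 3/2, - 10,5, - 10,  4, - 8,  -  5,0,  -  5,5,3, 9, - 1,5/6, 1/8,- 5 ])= [-10, - 10, - 8, - 5, - 5, - 5, - 2, - 2, - 3/2, - 1, 0, 1/8, 5/6,3,3,4,5,5, 9 ] 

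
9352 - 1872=7480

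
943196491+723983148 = 1667179639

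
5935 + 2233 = 8168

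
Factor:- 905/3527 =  - 5^1*181^1*3527^( - 1 ) 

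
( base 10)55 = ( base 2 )110111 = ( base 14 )3D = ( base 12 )47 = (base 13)43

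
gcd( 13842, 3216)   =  6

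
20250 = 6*3375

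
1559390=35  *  44554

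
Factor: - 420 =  - 2^2*3^1*5^1*7^1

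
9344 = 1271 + 8073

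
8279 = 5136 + 3143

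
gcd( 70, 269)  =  1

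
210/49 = 4+2/7 = 4.29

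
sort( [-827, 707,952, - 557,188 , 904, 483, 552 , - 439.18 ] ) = [ -827, - 557, - 439.18, 188,  483,552,707,904, 952]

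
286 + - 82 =204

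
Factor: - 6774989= - 13^1* 521153^1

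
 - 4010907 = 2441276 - 6452183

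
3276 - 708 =2568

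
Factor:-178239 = -3^1 * 19^1 * 53^1*59^1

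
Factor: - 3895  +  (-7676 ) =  - 11571 = -3^1*7^1*19^1*29^1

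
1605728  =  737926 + 867802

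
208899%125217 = 83682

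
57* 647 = 36879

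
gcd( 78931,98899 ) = 1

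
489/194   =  2 + 101/194 = 2.52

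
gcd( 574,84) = 14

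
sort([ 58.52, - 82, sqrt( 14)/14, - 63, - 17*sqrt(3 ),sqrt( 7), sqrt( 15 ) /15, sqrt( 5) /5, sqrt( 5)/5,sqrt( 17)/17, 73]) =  [ - 82, - 63,-17*sqrt( 3 ), sqrt( 17)/17, sqrt( 15 )/15,sqrt( 14)/14, sqrt( 5)/5, sqrt( 5 ) /5, sqrt (7 ), 58.52, 73] 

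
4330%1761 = 808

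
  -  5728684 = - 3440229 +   -  2288455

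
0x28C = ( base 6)3004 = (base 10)652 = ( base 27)O4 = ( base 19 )1f6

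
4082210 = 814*5015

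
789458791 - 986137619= - 196678828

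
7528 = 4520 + 3008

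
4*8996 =35984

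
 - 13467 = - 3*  4489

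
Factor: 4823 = 7^1 * 13^1*53^1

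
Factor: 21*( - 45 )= - 945 =- 3^3 * 5^1 * 7^1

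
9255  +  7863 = 17118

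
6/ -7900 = -1 + 3947/3950 = - 0.00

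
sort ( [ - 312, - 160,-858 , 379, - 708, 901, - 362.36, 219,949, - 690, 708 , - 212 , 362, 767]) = [ - 858, - 708, - 690 , - 362.36,-312, -212, - 160, 219, 362,379, 708, 767, 901, 949]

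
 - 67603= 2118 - 69721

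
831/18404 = 831/18404= 0.05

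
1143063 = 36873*31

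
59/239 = 59/239 = 0.25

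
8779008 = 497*17664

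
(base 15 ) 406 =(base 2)1110001010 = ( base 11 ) 754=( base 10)906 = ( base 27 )16f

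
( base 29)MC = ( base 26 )P0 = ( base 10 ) 650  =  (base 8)1212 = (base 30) LK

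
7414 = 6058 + 1356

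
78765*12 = 945180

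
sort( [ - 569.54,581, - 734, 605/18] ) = [ - 734, - 569.54, 605/18,  581] 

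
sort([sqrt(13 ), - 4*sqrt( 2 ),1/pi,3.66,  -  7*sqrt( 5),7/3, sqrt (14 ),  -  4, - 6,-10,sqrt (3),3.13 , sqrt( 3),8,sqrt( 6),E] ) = [ - 7*sqrt (5),-10,- 6, - 4*sqrt( 2),  -  4 , 1/pi,sqrt(3 ),sqrt(3),7/3, sqrt(6 ),E,3.13,sqrt(13), 3.66,sqrt( 14),8] 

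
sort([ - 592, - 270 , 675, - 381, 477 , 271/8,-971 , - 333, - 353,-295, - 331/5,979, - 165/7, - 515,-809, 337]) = [ - 971, - 809,-592,- 515,  -  381, - 353, - 333, - 295, - 270 , - 331/5 , - 165/7, 271/8 , 337,477 , 675,979] 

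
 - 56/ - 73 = 56/73  =  0.77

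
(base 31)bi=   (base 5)2414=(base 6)1355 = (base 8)547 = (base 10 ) 359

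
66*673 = 44418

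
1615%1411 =204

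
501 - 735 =-234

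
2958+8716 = 11674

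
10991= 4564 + 6427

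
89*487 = 43343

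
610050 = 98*6225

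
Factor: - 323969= - 17^2*19^1*59^1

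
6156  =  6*1026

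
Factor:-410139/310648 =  - 2^(  -  3)*3^2*13^( - 1)*29^( - 1)*103^ ( - 1)*199^1*229^1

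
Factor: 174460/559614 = 130/417  =  2^1*3^( -1 )*5^1*13^1*139^(-1)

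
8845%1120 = 1005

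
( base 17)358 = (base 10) 960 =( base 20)280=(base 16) 3C0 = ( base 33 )T3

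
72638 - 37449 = 35189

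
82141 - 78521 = 3620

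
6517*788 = 5135396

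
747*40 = 29880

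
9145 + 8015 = 17160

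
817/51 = 16 + 1/51 = 16.02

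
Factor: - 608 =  - 2^5 * 19^1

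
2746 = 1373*2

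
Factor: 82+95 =177 = 3^1 * 59^1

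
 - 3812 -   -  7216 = 3404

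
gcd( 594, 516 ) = 6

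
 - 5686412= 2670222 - 8356634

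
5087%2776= 2311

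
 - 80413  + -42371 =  -122784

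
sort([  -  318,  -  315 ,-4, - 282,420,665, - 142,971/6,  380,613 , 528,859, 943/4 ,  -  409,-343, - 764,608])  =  [ - 764,-409,-343  , - 318,  -  315 , - 282,  -  142, - 4,971/6, 943/4,380,  420,528,608,613,665,859]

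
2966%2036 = 930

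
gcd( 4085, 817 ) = 817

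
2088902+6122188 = 8211090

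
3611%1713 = 185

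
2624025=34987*75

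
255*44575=11366625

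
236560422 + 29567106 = 266127528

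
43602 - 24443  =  19159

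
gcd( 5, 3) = 1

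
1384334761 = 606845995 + 777488766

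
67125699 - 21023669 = 46102030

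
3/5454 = 1/1818=0.00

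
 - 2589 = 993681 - 996270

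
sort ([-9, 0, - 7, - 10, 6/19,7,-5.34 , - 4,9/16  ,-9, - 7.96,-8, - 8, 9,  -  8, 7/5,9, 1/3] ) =[ - 10,-9,- 9, - 8, - 8, - 8, - 7.96, - 7, - 5.34, - 4,0, 6/19, 1/3, 9/16, 7/5, 7,9,  9 ]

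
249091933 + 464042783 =713134716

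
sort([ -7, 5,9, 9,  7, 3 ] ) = [ - 7, 3, 5, 7, 9, 9] 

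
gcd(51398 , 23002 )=62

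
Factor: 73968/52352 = 4623/3272   =  2^( - 3)*3^1*23^1*67^1*409^ ( - 1 ) 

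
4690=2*2345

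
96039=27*3557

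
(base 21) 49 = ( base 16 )5d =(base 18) 53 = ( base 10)93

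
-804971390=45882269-850853659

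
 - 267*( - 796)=212532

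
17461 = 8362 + 9099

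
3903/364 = 10 + 263/364 = 10.72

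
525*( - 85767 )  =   - 45027675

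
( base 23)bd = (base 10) 266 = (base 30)8Q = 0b100001010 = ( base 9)325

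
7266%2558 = 2150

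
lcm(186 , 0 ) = 0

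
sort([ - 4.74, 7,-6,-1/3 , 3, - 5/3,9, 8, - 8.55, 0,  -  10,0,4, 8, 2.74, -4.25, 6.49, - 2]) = [-10, - 8.55, - 6 , - 4.74, - 4.25,-2, - 5/3,-1/3,0, 0,2.74,  3, 4, 6.49,7,8, 8,9]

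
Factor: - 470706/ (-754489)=2^1*3^1*19^1*4129^1*754489^( - 1)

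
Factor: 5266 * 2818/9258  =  7419794/4629 = 2^1  *3^( - 1 )*1409^1 * 1543^(-1 )*2633^1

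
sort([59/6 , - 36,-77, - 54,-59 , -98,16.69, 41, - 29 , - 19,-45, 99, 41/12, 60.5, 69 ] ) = [ - 98,-77, - 59,  -  54,- 45, - 36,-29,-19, 41/12, 59/6, 16.69,41,60.5, 69,99] 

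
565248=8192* 69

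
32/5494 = 16/2747 = 0.01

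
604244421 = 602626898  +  1617523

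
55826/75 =744+ 26/75 =744.35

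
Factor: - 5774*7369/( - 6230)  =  5^( - 1 )*7^( - 1) *89^( - 1)*2887^1*7369^1 = 21274303/3115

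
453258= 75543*6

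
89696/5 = 89696/5 = 17939.20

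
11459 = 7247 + 4212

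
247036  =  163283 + 83753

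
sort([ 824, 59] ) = [ 59, 824]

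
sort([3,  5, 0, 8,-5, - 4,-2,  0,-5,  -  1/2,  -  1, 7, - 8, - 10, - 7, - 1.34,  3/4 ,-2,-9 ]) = [  -  10, - 9,- 8,-7, - 5, - 5,  -  4, - 2,-2,-1.34, - 1, - 1/2,0,0, 3/4, 3, 5,7, 8]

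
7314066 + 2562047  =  9876113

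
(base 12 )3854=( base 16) 1900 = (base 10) 6400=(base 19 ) HDG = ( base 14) 2492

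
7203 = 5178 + 2025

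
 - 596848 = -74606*8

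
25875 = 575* 45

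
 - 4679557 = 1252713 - 5932270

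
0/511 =0 = 0.00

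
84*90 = 7560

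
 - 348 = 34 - 382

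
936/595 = 936/595 = 1.57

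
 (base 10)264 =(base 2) 100001000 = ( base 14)14C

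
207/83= 2+41/83 = 2.49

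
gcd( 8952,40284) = 4476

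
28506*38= 1083228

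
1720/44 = 39 + 1/11 = 39.09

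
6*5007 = 30042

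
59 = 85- 26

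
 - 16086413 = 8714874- 24801287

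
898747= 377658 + 521089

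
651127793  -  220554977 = 430572816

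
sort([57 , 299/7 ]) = [299/7,57]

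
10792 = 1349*8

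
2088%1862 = 226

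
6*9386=56316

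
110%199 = 110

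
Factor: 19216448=2^6*19^1*15803^1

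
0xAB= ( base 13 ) 102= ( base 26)6F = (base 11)146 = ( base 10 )171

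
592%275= 42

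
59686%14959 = 14809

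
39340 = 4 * 9835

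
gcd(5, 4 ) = 1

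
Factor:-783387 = -3^2*11^1*41^1*193^1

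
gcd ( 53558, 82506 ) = 2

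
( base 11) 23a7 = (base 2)110001000110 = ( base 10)3142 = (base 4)301012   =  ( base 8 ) 6106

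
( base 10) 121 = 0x79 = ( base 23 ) 56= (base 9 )144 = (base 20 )61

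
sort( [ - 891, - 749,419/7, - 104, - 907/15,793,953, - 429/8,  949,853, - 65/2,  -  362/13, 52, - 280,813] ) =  [ - 891, - 749, - 280, - 104, - 907/15,  -  429/8,-65/2, - 362/13, 52, 419/7 , 793,813,853, 949,953 ]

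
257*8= 2056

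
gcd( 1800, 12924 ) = 36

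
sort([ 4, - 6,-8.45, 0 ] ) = [ - 8.45,- 6, 0,4]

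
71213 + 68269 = 139482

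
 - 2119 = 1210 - 3329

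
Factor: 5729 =17^1 * 337^1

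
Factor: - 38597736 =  - 2^3*3^1 *1608239^1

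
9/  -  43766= - 9/43766= -0.00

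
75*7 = 525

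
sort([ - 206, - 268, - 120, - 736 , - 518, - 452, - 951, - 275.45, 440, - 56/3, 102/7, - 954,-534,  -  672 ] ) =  [ - 954 , - 951,-736,-672, - 534, - 518,-452, - 275.45,  -  268, - 206, - 120,-56/3  ,  102/7, 440 ]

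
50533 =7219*7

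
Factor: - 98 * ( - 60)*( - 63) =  - 370440=- 2^3 *3^3*5^1*7^3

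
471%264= 207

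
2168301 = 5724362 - 3556061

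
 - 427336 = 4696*( - 91)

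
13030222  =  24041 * 542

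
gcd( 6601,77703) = 1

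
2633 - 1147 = 1486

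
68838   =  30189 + 38649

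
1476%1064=412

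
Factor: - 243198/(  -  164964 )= 687/466 = 2^( - 1 )*3^1*229^1 *233^(  -  1)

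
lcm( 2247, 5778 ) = 40446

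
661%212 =25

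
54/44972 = 27/22486  =  0.00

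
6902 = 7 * 986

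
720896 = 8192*88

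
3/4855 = 3/4855 = 0.00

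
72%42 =30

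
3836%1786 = 264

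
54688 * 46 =2515648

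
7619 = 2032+5587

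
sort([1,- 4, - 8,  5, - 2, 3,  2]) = [  -  8,  -  4, - 2 , 1,2, 3, 5]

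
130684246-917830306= -787146060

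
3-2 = 1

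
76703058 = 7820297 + 68882761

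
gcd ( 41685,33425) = 35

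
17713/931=19+ 24/931 = 19.03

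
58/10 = 5 + 4/5 = 5.80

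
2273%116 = 69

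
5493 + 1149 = 6642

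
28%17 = 11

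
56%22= 12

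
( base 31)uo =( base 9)1270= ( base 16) 3BA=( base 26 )1AI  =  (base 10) 954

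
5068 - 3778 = 1290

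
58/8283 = 58/8283 = 0.01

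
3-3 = 0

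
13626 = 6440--7186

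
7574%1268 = 1234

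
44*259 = 11396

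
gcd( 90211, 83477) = 1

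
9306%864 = 666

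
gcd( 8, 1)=1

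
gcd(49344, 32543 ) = 1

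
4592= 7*656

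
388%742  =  388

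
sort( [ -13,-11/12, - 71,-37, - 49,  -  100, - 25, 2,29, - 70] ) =[  -  100,  -  71, - 70, - 49, - 37, - 25,  -  13, - 11/12, 2, 29 ]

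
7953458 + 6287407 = 14240865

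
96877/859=112 + 669/859=112.78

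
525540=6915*76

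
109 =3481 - 3372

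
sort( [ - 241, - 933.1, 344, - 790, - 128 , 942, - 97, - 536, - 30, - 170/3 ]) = [ - 933.1, - 790, - 536,-241, - 128,  -  97, - 170/3 , - 30  ,  344, 942]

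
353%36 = 29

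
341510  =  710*481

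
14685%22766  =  14685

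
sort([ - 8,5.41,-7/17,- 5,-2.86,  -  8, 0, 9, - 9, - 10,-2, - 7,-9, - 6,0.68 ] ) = [  -  10,-9, - 9  , - 8,- 8  ,  -  7,- 6,  -  5, - 2.86,  -  2,-7/17, 0, 0.68,5.41,9 ]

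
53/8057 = 53/8057 = 0.01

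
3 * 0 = 0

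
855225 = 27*31675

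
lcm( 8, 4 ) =8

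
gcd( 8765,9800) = 5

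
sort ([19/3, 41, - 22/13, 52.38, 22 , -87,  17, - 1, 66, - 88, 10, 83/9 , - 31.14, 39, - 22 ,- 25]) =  [-88, - 87, - 31.14, - 25, - 22 , - 22/13, - 1, 19/3, 83/9, 10, 17,22, 39,41, 52.38,  66]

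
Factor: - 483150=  - 2^1*3^1*5^2 * 3221^1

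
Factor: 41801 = 41801^1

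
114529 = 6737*17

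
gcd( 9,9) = 9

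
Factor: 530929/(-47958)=-2^( - 1 ) * 3^ (-1) * 7^1*73^1*1039^1 * 7993^( - 1 ) 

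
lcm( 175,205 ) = 7175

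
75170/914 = 82 + 111/457 = 82.24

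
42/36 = 1+1/6 = 1.17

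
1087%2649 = 1087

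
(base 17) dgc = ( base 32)3u9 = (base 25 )6BG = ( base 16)FC9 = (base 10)4041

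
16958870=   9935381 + 7023489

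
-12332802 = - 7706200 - 4626602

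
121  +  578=699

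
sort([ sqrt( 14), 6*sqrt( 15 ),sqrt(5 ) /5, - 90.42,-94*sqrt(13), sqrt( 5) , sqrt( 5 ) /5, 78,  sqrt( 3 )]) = [ - 94*sqrt( 13 ), - 90.42,sqrt( 5 ) /5,  sqrt( 5 ) /5, sqrt ( 3 ),sqrt(5) , sqrt(  14 ),6*sqrt(15), 78]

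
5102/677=5102/677 = 7.54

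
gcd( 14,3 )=1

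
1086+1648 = 2734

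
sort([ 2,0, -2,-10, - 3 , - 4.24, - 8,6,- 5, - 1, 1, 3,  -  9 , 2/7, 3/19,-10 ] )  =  [ - 10,-10,-9, - 8,-5, - 4.24,  -  3,  -  2,  -  1,0,3/19,2/7,  1,2,  3,6]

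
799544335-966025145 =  - 166480810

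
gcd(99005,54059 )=1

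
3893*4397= 17117521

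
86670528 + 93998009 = 180668537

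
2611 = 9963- 7352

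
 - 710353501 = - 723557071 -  - 13203570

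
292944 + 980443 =1273387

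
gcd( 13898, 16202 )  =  2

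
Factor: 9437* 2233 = 7^1*11^1* 29^1*9437^1 = 21072821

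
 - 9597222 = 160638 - 9757860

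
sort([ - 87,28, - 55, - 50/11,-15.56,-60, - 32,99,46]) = [ - 87, - 60, -55, - 32, - 15.56, - 50/11,28,46,99] 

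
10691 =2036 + 8655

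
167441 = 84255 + 83186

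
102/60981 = 34/20327 = 0.00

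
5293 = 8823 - 3530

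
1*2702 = 2702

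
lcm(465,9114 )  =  45570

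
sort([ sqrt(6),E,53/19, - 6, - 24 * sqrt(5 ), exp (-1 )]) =[ - 24*sqrt(5), - 6 , exp(-1) , sqrt(6),E,53/19 ]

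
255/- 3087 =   -  1 + 944/1029 = -0.08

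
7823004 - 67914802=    - 60091798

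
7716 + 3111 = 10827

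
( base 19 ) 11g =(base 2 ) 110001100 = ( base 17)165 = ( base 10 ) 396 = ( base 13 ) 246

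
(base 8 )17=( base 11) 14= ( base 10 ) 15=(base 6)23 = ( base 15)10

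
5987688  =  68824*87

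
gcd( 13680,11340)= 180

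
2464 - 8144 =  - 5680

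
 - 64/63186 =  - 32/31593 = - 0.00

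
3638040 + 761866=4399906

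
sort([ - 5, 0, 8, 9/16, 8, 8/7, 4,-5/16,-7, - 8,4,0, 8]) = [ - 8, - 7, - 5, - 5/16, 0,  0, 9/16, 8/7, 4,4, 8, 8, 8 ] 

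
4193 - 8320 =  - 4127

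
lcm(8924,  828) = 80316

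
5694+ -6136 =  - 442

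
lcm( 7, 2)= 14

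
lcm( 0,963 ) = 0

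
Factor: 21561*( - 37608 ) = -2^3*3^2*1567^1*7187^1 =- 810866088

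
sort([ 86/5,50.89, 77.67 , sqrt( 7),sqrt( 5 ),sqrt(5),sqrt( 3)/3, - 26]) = [-26,  sqrt( 3 ) /3,sqrt( 5), sqrt( 5 ) , sqrt (7 ) , 86/5 , 50.89, 77.67 ]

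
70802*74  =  5239348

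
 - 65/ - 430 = 13/86  =  0.15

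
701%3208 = 701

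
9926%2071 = 1642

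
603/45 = 67/5 = 13.40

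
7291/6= 1215 + 1/6 = 1215.17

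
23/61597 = 23/61597 = 0.00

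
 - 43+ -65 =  - 108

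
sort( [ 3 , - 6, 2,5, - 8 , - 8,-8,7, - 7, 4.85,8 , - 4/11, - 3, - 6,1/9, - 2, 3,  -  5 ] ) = [ - 8, - 8, - 8, - 7, - 6, - 6, - 5, - 3, - 2, - 4/11, 1/9,  2 , 3,3,4.85, 5,7, 8 ] 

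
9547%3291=2965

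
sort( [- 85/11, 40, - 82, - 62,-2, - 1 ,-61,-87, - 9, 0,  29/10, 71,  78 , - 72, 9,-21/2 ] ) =[ - 87 , - 82, - 72,-62,-61,-21/2 ,-9, - 85/11, - 2, - 1,0, 29/10, 9, 40, 71, 78]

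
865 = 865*1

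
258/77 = 258/77 = 3.35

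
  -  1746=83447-85193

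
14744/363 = 40  +  224/363 = 40.62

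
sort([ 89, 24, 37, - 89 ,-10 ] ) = [ - 89, - 10,24,37, 89 ]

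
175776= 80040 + 95736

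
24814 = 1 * 24814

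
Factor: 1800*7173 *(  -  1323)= - 17081782200 = -2^3*3^7 *5^2 * 7^2*797^1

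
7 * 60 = 420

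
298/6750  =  149/3375  =  0.04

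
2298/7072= 1149/3536 = 0.32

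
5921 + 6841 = 12762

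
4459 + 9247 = 13706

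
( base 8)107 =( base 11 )65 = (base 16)47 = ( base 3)2122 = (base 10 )71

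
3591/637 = 5 + 58/91 = 5.64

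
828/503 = 828/503= 1.65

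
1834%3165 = 1834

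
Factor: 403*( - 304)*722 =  - 2^5 * 13^1*19^3*31^1 = - 88453664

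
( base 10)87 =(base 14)63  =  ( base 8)127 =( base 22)3L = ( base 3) 10020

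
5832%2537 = 758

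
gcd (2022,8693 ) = 1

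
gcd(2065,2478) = 413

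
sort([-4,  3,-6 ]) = [-6, - 4,3]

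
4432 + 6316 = 10748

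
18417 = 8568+9849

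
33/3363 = 11/1121=0.01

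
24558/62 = 12279/31 = 396.10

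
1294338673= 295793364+998545309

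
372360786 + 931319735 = 1303680521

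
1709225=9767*175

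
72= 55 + 17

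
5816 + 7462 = 13278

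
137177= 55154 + 82023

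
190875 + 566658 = 757533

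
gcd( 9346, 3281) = 1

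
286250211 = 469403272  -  183153061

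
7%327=7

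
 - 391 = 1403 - 1794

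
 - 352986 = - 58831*6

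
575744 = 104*5536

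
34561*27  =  933147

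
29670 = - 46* ( - 645 )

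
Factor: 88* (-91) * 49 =- 392392 = - 2^3 * 7^3*11^1  *  13^1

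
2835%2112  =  723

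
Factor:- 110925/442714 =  - 2^( - 1)*3^2 * 5^2 * 449^( - 1)   =  - 225/898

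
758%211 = 125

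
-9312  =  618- 9930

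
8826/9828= 1471/1638 = 0.90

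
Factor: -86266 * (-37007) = 3192445862 = 2^1 * 23^1*1609^1*43133^1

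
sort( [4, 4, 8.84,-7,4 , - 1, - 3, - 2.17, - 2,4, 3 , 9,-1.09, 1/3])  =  [  -  7, - 3, - 2.17, - 2, - 1.09 ,  -  1, 1/3,3, 4, 4,4, 4, 8.84, 9] 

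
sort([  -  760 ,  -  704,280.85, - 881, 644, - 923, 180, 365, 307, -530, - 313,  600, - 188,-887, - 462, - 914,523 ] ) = [ - 923, -914, - 887, - 881, - 760 , - 704, - 530,- 462,-313, - 188,180,280.85, 307,365,  523,600,  644]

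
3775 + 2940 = 6715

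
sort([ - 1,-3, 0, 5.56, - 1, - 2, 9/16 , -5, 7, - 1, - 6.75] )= [ - 6.75, - 5 , - 3, - 2, - 1, - 1  , - 1, 0, 9/16, 5.56 , 7 ]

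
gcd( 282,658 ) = 94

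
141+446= 587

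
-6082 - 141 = -6223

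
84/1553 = 84/1553= 0.05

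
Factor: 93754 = 2^1*46877^1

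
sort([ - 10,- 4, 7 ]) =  [ - 10, - 4,7] 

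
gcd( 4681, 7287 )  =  1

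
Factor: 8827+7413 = 2^4*5^1*7^1*29^1 = 16240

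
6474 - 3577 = 2897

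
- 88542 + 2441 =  - 86101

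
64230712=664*96733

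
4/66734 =2/33367 = 0.00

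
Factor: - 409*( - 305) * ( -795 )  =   - 3^1*5^2* 53^1*61^1 * 409^1 = - 99172275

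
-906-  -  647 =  - 259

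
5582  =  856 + 4726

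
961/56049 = 961/56049 = 0.02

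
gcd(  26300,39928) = 4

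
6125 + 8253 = 14378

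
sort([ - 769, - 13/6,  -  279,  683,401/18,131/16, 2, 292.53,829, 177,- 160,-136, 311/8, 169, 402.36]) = [-769, - 279,-160,- 136,  -  13/6, 2, 131/16, 401/18, 311/8, 169, 177, 292.53, 402.36, 683  ,  829]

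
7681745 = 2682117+4999628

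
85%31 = 23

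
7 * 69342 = 485394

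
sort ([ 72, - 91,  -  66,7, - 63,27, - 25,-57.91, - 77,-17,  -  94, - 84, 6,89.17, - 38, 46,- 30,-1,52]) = [ - 94, - 91, - 84, - 77, - 66, - 63  , - 57.91, - 38, - 30, -25,- 17, - 1,6,7,27, 46 , 52,72,89.17]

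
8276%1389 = 1331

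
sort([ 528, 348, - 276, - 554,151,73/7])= [ - 554, - 276, 73/7,  151,  348 , 528 ] 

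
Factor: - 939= -3^1 * 313^1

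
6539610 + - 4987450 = 1552160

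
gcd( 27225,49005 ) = 5445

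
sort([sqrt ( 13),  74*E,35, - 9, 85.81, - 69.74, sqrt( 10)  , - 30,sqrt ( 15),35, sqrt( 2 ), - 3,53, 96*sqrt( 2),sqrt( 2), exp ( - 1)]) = [ - 69.74, - 30  , - 9, - 3,exp( - 1),sqrt ( 2),sqrt(2),sqrt( 10),sqrt( 13 ), sqrt ( 15 ),35, 35,53 , 85.81,96*sqrt( 2),74*E ]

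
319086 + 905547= 1224633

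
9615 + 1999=11614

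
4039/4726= 4039/4726  =  0.85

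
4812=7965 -3153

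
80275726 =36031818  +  44243908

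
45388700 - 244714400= - 199325700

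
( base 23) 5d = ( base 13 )9B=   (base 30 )48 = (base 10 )128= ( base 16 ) 80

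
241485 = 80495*3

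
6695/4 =1673+3/4 = 1673.75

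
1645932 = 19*86628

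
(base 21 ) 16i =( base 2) 1001001001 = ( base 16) 249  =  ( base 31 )ir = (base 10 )585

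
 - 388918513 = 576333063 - 965251576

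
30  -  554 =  - 524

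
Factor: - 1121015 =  - 5^1*7^1*32029^1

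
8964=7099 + 1865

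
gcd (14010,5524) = 2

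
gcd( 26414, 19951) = 281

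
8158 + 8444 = 16602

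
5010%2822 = 2188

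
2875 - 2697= 178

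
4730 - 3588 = 1142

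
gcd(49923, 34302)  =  3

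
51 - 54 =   -  3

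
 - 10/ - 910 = 1/91 = 0.01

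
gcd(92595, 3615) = 15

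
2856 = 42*68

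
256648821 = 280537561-23888740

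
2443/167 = 2443/167 = 14.63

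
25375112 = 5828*4354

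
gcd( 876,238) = 2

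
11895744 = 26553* 448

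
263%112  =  39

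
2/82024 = 1/41012 =0.00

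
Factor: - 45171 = - 3^3*7^1*239^1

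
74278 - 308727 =-234449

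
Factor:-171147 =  - 3^1*89^1*641^1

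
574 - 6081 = -5507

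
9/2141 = 9/2141= 0.00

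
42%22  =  20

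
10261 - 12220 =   -  1959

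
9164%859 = 574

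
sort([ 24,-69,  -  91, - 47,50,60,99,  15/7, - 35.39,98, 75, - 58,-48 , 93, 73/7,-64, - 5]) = [-91, - 69, - 64, - 58, - 48, - 47, - 35.39, - 5,15/7,73/7,  24,50,60 , 75,93,98,  99 ]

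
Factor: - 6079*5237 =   -  31835723 =- 5237^1 * 6079^1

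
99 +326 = 425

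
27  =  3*9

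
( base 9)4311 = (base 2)110001100001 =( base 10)3169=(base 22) 6C1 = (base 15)e14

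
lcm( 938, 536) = 3752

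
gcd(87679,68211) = 1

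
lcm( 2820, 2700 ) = 126900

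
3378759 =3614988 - 236229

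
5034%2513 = 8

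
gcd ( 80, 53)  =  1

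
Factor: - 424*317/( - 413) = 134408/413 = 2^3  *  7^(-1) *53^1*59^(-1 )* 317^1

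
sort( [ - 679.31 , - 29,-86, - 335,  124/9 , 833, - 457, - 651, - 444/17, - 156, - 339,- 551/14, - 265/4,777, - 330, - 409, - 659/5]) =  [-679.31,-651, - 457 , - 409, - 339 , - 335,-330, - 156, - 659/5, - 86, - 265/4, - 551/14, - 29,-444/17, 124/9, 777, 833]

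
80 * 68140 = 5451200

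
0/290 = 0 = 0.00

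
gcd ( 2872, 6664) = 8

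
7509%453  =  261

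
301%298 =3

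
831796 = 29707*28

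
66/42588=11/7098 = 0.00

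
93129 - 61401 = 31728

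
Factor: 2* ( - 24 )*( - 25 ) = 1200 = 2^4 * 3^1*5^2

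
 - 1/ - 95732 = 1/95732 =0.00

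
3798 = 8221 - 4423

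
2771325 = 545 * 5085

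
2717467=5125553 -2408086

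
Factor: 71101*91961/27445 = 6538519061/27445=5^( - 1) * 11^( - 1 ) *97^1*499^( - 1 )*733^1*91961^1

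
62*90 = 5580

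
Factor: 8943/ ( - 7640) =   -  2^ ( - 3) * 3^1*5^( -1 )*11^1*191^( - 1)*271^1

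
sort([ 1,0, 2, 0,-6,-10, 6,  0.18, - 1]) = [ - 10,  -  6,  -  1, 0, 0,0.18,1, 2 , 6]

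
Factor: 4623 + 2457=2^3* 3^1*5^1*59^1 = 7080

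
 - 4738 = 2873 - 7611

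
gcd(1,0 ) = 1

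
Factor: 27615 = 3^1*5^1*7^1*263^1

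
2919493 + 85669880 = 88589373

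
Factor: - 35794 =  -2^1*11^1*1627^1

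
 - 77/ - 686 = 11/98=   0.11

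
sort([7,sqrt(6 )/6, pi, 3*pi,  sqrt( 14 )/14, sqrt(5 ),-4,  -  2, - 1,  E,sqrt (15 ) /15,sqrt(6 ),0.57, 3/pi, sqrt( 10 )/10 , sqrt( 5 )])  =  [ - 4, - 2,-1, sqrt( 15)/15,  sqrt(14 ) /14,sqrt( 10)/10 , sqrt(6 ) /6, 0.57,3/pi,sqrt (5), sqrt ( 5), sqrt( 6), E, pi, 7,3*pi]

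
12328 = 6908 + 5420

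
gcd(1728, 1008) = 144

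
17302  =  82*211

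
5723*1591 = 9105293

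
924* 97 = 89628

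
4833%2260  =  313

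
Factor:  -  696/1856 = -3/8 = - 2^(  -  3)*3^1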